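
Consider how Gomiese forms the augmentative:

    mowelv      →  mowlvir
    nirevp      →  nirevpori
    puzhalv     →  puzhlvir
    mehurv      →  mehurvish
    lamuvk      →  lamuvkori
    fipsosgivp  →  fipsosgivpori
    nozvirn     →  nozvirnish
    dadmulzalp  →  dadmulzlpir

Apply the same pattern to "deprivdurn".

deprivdurnish

fipsosgivp and dadmulzalp both end in -p yet inflect differently (fipsosgivpori, dadmulzlpir), so the final letter is not what conditions the rule; the second-to-last letter is.
"deprivdurn" has second-to-last letter 'r'. The stems whose second-to-last letter is 'r' (nozvirn → nozvirnish, mehurv → mehurvish) add -ish.
So deprivdurn → deprivdurnish.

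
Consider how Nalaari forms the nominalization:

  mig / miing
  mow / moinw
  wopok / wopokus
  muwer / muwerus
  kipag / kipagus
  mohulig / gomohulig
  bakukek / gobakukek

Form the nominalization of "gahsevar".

mig and kipag both end in -g yet inflect differently (miing, kipagus), so the final letter is not what conditions the rule; the number of vowels is.
"gahsevar" has 3 vowels. The stems with 3 vowels (mohulig → gomohulig, bakukek → gobakukek) add the prefix go-.
So gahsevar → gogahsevar.

gogahsevar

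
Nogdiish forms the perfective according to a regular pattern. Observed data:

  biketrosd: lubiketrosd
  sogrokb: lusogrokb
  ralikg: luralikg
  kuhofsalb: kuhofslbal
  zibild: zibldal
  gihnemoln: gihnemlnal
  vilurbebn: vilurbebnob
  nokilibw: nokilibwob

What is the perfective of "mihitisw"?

lumihitisw

sogrokb and kuhofsalb both end in -b yet inflect differently (lusogrokb, kuhofslbal), so the final letter is not what conditions the rule; the second-to-last letter is.
"mihitisw" has second-to-last letter 's'. The one such stem in the data (biketrosd → lubiketrosd) adds the prefix lu-, so the same rule applies.
So mihitisw → lumihitisw.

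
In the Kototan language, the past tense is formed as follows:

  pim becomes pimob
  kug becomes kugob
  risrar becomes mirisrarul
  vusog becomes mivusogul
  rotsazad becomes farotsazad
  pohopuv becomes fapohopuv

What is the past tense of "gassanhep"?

fagassanhep

"gassanhep" has 3 vowels. The stems with 3 vowels (rotsazad → farotsazad, pohopuv → fapohopuv) add the prefix fa-.
The other patterns: stems with 1 vowel add -ob; stems with 2 vowels add mi- … -ul around the stem.
So gassanhep → fagassanhep.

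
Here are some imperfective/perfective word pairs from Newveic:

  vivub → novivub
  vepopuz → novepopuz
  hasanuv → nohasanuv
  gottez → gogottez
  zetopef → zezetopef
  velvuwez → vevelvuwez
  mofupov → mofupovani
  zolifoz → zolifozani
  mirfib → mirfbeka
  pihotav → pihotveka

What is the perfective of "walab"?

walbeka

vepopuz and gottez both end in -z yet inflect differently (novepopuz, gogottez), so the final letter is not what conditions the rule; the last vowel is.
"walab" has last vowel 'a'. The one such stem in the data (pihotav → pihotveka) deletes the last vowel and adds -eka (as does mirfib), so the same rule applies.
The other patterns: stems whose last vowel is 'u' add the prefix no-; stems whose last vowel is 'e' repeat the first consonant+vowel as a prefix; stems whose last vowel is 'o' add -ani.
So walab → walbeka.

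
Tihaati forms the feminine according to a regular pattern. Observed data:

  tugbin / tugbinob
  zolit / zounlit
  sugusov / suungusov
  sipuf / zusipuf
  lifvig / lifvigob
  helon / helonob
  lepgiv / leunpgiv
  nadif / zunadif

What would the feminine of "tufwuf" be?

zutufwuf

lepgiv and nadif both have last vowel 'i' yet inflect differently (leunpgiv, zunadif), so the last vowel is not what conditions the rule; the final letter is.
"tufwuf" ends in -f. The stems ending in -f (sipuf → zusipuf, nadif → zunadif) add the prefix zu-.
The other patterns: stems ending in -t or -v insert -un- after the first vowel; stems ending in -g or -n add -ob.
So tufwuf → zutufwuf.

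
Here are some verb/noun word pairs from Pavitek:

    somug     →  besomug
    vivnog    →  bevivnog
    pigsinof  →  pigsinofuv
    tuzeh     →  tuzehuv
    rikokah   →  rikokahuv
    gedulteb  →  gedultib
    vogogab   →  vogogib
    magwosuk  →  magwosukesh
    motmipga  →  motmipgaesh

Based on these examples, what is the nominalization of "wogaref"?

wogarefuv

"wogaref" ends in -f. The one such stem in the data (pigsinof → pigsinofuv) adds -uv, so the same rule applies.
The other patterns: stems ending in -g add the prefix be-; stems ending in -b change the last vowel to 'i'; stems ending in -a or -k add -esh.
So wogaref → wogarefuv.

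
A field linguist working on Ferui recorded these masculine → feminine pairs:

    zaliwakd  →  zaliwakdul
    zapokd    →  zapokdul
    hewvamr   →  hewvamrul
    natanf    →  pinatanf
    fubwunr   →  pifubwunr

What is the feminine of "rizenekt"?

rizenektul

"rizenekt" has second-to-last letter 'k'. The stems whose second-to-last letter is 'k' (zapokd → zapokdul, zaliwakd → zaliwakdul) add -ul.
The other pattern: stems whose second-to-last letter is 'n' add the prefix pi-.
So rizenekt → rizenektul.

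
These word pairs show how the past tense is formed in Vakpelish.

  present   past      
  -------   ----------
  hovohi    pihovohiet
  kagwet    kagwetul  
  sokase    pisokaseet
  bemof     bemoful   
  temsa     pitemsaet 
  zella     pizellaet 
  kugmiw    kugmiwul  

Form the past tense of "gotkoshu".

kugmiw and hovohi both have last vowel 'i' yet inflect differently (kugmiwul, pihovohiet), so the last vowel is not what conditions the rule; whether the stem ends in a vowel or a consonant is.
"gotkoshu" ends in a vowel. The stems ending in a vowel (zella → pizellaet, hovohi → pihovohiet, temsa → pitemsaet) add pi- … -et around the stem.
The other pattern: stems ending in a consonant add -ul.
So gotkoshu → pigotkoshuet.

pigotkoshuet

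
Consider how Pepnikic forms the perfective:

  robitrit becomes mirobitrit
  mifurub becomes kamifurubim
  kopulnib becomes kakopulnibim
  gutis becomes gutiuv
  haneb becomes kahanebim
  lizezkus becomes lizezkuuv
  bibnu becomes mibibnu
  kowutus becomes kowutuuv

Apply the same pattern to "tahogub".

lizezkus and mifurub both have last vowel 'u' yet inflect differently (lizezkuuv, kamifurubim), so the last vowel is not what conditions the rule; the final letter is.
"tahogub" ends in -b. The stems ending in -b (mifurub → kamifurubim, haneb → kahanebim, kopulnib → kakopulnibim) add ka- … -im around the stem.
So tahogub → katahogubim.

katahogubim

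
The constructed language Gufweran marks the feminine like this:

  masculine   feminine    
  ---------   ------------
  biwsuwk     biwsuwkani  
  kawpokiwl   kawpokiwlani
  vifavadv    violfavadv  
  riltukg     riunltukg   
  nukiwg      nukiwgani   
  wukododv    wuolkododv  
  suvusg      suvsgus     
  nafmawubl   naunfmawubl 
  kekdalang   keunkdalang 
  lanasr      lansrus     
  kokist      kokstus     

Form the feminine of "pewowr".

pewowrani

nukiwg and suvusg both end in -g yet inflect differently (nukiwgani, suvsgus), so the final letter is not what conditions the rule; the second-to-last letter is.
"pewowr" has second-to-last letter 'w'. The stems whose second-to-last letter is 'w' (kawpokiwl → kawpokiwlani, nukiwg → nukiwgani, biwsuwk → biwsuwkani) add -ani.
So pewowr → pewowrani.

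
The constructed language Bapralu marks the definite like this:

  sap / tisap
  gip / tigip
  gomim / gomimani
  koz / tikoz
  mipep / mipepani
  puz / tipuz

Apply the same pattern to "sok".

tisok

"sok" has 1 vowel. The stems with 1 vowel (puz → tipuz, koz → tikoz, sap → tisap) add the prefix ti-.
So sok → tisok.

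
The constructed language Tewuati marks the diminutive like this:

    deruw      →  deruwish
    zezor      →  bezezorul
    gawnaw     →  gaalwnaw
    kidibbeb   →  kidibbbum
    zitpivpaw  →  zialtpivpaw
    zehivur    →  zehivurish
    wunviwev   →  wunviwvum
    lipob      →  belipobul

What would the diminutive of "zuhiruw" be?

deruw and gawnaw both end in -w yet inflect differently (deruwish, gaalwnaw), so the final letter is not what conditions the rule; the last vowel is.
"zuhiruw" has last vowel 'u'. The stems whose last vowel is 'u' (deruw → deruwish, zehivur → zehivurish) add -ish.
The other patterns: stems whose last vowel is 'a' insert -al- after the first vowel; stems whose last vowel is 'o' add be- … -ul around the stem; stems whose last vowel is 'e' delete the last vowel and add -um.
So zuhiruw → zuhiruwish.

zuhiruwish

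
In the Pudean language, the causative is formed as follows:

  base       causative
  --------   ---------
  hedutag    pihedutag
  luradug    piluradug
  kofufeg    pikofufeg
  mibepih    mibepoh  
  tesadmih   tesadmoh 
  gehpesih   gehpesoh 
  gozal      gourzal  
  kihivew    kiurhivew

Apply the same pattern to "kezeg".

"kezeg" ends in -g. The stems ending in -g (hedutag → pihedutag, luradug → piluradug, kofufeg → pikofufeg) add the prefix pi-.
The other patterns: stems ending in -h change the last vowel to 'o'; stems ending in -l or -w insert -ur- after the first vowel.
So kezeg → pikezeg.

pikezeg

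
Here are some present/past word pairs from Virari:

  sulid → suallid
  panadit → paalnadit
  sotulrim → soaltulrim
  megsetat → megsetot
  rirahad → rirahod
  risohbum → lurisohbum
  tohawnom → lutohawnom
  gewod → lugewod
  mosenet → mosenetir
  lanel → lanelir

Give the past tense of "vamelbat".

panadit and megsetat both end in -t yet inflect differently (paalnadit, megsetot), so the final letter is not what conditions the rule; the last vowel is.
"vamelbat" has last vowel 'a'. The stems whose last vowel is 'a' (megsetat → megsetot, rirahad → rirahod) change the last vowel to 'o'.
The other patterns: stems whose last vowel is 'i' insert -al- after the first vowel; stems whose last vowel is 'o' or 'u' add the prefix lu-; stems whose last vowel is 'e' add -ir.
So vamelbat → vamelbot.

vamelbot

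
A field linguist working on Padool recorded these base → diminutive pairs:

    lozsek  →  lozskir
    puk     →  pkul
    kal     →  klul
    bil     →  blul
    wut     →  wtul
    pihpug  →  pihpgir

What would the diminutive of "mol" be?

lozsek and puk both end in -k yet inflect differently (lozskir, pkul), so the final letter is not what conditions the rule; the number of vowels is.
"mol" has 1 vowel. The stems with 1 vowel (bil → blul, wut → wtul, puk → pkul) delete the last vowel and add -ul.
The other pattern: stems with 2 vowels delete the last vowel and add -ir.
So mol → mlul.

mlul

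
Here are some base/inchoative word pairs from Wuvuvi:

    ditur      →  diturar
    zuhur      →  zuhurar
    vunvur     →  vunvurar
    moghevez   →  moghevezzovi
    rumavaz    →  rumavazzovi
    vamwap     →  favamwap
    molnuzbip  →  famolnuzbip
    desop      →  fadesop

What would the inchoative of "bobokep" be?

fabobokep

"bobokep" ends in -p. The stems ending in -p (vamwap → favamwap, molnuzbip → famolnuzbip, desop → fadesop) add the prefix fa-.
So bobokep → fabobokep.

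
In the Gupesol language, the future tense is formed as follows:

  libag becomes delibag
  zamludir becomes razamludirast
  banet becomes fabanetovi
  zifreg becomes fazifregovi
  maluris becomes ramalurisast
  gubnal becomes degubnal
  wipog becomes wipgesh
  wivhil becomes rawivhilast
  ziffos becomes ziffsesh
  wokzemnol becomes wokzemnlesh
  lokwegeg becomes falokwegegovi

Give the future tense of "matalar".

wokzemnol and wivhil both end in -l yet inflect differently (wokzemnlesh, rawivhilast), so the final letter is not what conditions the rule; the last vowel is.
"matalar" has last vowel 'a'. The stems whose last vowel is 'a' (gubnal → degubnal, libag → delibag) add the prefix de-.
The other patterns: stems whose last vowel is 'o' delete the last vowel and add -esh; stems whose last vowel is 'i' add ra- … -ast around the stem; stems whose last vowel is 'e' add fa- … -ovi around the stem.
So matalar → dematalar.

dematalar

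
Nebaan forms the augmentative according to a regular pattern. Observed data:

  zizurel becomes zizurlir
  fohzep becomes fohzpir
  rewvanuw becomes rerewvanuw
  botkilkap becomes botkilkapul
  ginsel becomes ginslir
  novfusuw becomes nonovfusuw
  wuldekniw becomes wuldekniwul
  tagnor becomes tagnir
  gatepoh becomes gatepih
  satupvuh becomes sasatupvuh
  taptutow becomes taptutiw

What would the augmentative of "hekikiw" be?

hekikiwul

taptutow and wuldekniw both end in -w yet inflect differently (taptutiw, wuldekniwul), so the final letter is not what conditions the rule; the last vowel is.
"hekikiw" has last vowel 'i'. The one such stem in the data (wuldekniw → wuldekniwul) adds -ul, so the same rule applies.
The other patterns: stems whose last vowel is 'o' change the last vowel to 'i'; stems whose last vowel is 'u' repeat the first consonant+vowel as a prefix; stems whose last vowel is 'e' delete the last vowel and add -ir.
So hekikiw → hekikiwul.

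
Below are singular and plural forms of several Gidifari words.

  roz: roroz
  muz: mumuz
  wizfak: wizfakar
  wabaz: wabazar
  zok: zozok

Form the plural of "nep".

nenep

muz and wabaz both end in -z yet inflect differently (mumuz, wabazar), so the final letter is not what conditions the rule; the number of vowels is.
"nep" has 1 vowel. The stems with 1 vowel (muz → mumuz, roz → roroz, zok → zozok) repeat the first consonant+vowel as a prefix.
So nep → nenep.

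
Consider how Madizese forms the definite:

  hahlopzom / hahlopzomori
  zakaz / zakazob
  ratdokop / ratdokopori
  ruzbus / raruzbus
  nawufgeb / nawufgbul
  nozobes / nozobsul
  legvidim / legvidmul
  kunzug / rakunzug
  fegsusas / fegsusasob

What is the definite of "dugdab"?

dugdabob

"dugdab" has last vowel 'a'. The stems whose last vowel is 'a' (zakaz → zakazob, fegsusas → fegsusasob) add -ob.
The other patterns: stems whose last vowel is 'u' add the prefix ra-; stems whose last vowel is 'e' or 'i' delete the last vowel and add -ul; stems whose last vowel is 'o' add -ori.
So dugdab → dugdabob.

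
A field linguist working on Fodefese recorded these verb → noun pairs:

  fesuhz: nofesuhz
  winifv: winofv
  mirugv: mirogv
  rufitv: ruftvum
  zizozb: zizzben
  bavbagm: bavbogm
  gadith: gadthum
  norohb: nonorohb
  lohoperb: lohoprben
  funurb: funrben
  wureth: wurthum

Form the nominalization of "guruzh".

gurzhen

norohb and zizozb both end in -b yet inflect differently (nonorohb, zizzben), so the final letter is not what conditions the rule; the second-to-last letter is.
"guruzh" has second-to-last letter 'z'. The one such stem in the data (zizozb → zizzben) deletes the last vowel and adds -en (as do lohoperb, funurb), so the same rule applies.
The other patterns: stems whose second-to-last letter is 't' delete the last vowel and add -um; stems whose second-to-last letter is 'h' add the prefix no-; stems whose second-to-last letter is 'f' or 'g' change the last vowel to 'o'.
So guruzh → gurzhen.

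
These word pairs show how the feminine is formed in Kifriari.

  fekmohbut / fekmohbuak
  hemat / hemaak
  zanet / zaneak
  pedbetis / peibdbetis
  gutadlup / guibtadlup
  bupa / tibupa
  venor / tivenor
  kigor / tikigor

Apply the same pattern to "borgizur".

tiborgizur

fekmohbut and gutadlup both have last vowel 'u' yet inflect differently (fekmohbuak, guibtadlup), so the last vowel is not what conditions the rule; the final letter is.
"borgizur" ends in -r. The stems ending in -r (venor → tivenor, kigor → tikigor) add the prefix ti-.
So borgizur → tiborgizur.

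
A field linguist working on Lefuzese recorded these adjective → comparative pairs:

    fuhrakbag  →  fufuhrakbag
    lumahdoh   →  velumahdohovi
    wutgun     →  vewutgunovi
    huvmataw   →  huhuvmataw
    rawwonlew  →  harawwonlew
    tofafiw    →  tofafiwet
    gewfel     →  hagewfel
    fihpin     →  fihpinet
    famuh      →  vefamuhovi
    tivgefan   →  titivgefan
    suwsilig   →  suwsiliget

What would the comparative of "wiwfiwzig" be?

wiwfiwziget

"wiwfiwzig" has last vowel 'i'. The stems whose last vowel is 'i' (tofafiw → tofafiwet, fihpin → fihpinet, suwsilig → suwsiliget) add -et.
The other patterns: stems whose last vowel is 'o' or 'u' add ve- … -ovi around the stem; stems whose last vowel is 'e' add the prefix ha-; stems whose last vowel is 'a' repeat the first consonant+vowel as a prefix.
So wiwfiwzig → wiwfiwziget.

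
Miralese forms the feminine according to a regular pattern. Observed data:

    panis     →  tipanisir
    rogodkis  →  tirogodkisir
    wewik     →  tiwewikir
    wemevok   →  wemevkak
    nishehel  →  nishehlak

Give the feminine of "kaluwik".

tikaluwikir

wewik and wemevok both end in -k yet inflect differently (tiwewikir, wemevkak), so the final letter is not what conditions the rule; the last vowel is.
"kaluwik" has last vowel 'i'. The stems whose last vowel is 'i' (wewik → tiwewikir, rogodkis → tirogodkisir, panis → tipanisir) add ti- … -ir around the stem.
The other pattern: stems whose last vowel is 'e' or 'o' delete the last vowel and add -ak.
So kaluwik → tikaluwikir.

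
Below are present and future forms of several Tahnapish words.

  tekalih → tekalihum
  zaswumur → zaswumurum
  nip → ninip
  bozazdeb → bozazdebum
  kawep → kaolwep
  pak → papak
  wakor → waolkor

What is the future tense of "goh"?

"goh" has 1 vowel. The stems with 1 vowel (nip → ninip, pak → papak) repeat the first consonant+vowel as a prefix.
The other patterns: stems with 2 vowels insert -ol- after the first vowel; stems with 3 vowels add -um.
So goh → gogoh.

gogoh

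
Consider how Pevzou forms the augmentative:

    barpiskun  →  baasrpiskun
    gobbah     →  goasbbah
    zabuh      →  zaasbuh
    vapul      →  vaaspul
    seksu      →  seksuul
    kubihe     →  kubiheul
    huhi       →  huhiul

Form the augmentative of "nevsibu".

barpiskun and seksu both have last vowel 'u' yet inflect differently (baasrpiskun, seksuul), so the last vowel is not what conditions the rule; whether the stem ends in a vowel or a consonant is.
"nevsibu" ends in a vowel. The stems ending in a vowel (seksu → seksuul, kubihe → kubiheul, huhi → huhiul) add -ul.
The other pattern: stems ending in a consonant insert -as- after the first vowel.
So nevsibu → nevsibuul.

nevsibuul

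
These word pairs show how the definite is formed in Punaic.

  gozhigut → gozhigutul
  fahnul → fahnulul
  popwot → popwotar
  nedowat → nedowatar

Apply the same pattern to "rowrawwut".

"rowrawwut" has last vowel 'u'. The stems whose last vowel is 'u' (gozhigut → gozhigutul, fahnul → fahnulul) add -ul.
So rowrawwut → rowrawwutul.

rowrawwutul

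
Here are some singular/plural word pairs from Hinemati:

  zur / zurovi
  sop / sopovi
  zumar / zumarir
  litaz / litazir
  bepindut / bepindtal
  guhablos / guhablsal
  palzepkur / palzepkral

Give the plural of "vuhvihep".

zur and zumar both end in -r yet inflect differently (zurovi, zumarir), so the final letter is not what conditions the rule; the number of vowels is.
"vuhvihep" has 3 vowels. The stems with 3 vowels (bepindut → bepindtal, guhablos → guhablsal, palzepkur → palzepkral) delete the last vowel and add -al.
So vuhvihep → vuhvihpal.

vuhvihpal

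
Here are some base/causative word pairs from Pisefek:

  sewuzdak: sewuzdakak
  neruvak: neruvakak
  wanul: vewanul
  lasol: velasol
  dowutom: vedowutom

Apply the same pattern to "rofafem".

verofafem

sewuzdak and dowutom both have 3 vowels yet inflect differently (sewuzdakak, vedowutom), so the number of vowels is not what conditions the rule; the final letter is.
"rofafem" ends in -m. The one such stem in the data (dowutom → vedowutom) adds the prefix ve-, so the same rule applies.
So rofafem → verofafem.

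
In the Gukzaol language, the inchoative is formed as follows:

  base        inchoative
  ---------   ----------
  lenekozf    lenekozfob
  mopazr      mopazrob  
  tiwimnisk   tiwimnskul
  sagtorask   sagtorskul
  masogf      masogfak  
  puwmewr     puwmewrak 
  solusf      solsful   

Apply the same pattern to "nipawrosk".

solusf and lenekozf both end in -f yet inflect differently (solsful, lenekozfob), so the final letter is not what conditions the rule; the second-to-last letter is.
"nipawrosk" has second-to-last letter 's'. The stems whose second-to-last letter is 's' (solusf → solsful, tiwimnisk → tiwimnskul, sagtorask → sagtorskul) delete the last vowel and add -ul.
The other patterns: stems whose second-to-last letter is 'z' add -ob; stems whose second-to-last letter is 'g' or 'w' add -ak.
So nipawrosk → nipawrskul.

nipawrskul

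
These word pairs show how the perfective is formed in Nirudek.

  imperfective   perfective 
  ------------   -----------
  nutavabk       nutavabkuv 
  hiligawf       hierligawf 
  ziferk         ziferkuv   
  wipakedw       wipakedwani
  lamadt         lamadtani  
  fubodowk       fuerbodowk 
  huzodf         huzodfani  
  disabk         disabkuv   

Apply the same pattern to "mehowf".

meerhowf

"mehowf" has second-to-last letter 'w'. The stems whose second-to-last letter is 'w' (hiligawf → hierligawf, fubodowk → fuerbodowk) insert -er- after the first vowel.
The other patterns: stems whose second-to-last letter is 'd' add -ani; stems whose second-to-last letter is 'b' or 'r' add -uv.
So mehowf → meerhowf.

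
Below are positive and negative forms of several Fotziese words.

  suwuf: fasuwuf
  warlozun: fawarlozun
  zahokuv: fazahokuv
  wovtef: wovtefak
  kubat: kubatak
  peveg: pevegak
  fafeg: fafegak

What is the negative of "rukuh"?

suwuf and wovtef both end in -f yet inflect differently (fasuwuf, wovtefak), so the final letter is not what conditions the rule; the last vowel is.
"rukuh" has last vowel 'u'. The stems whose last vowel is 'u' (suwuf → fasuwuf, warlozun → fawarlozun, zahokuv → fazahokuv) add the prefix fa-.
The other pattern: stems whose last vowel is 'a' or 'e' add -ak.
So rukuh → farukuh.

farukuh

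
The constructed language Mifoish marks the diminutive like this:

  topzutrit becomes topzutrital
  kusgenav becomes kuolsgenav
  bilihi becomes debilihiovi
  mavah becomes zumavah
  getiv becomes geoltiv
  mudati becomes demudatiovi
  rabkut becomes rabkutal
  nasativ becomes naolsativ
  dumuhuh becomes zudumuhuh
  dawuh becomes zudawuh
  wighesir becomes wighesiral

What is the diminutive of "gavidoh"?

zugavidoh

topzutrit and nasativ both have last vowel 'i' yet inflect differently (topzutrital, naolsativ), so the last vowel is not what conditions the rule; the final letter is.
"gavidoh" ends in -h. The stems ending in -h (dawuh → zudawuh, dumuhuh → zudumuhuh, mavah → zumavah) add the prefix zu-.
The other patterns: stems ending in -r or -t add -al; stems ending in -v insert -ol- after the first vowel; stems ending in -i add de- … -ovi around the stem.
So gavidoh → zugavidoh.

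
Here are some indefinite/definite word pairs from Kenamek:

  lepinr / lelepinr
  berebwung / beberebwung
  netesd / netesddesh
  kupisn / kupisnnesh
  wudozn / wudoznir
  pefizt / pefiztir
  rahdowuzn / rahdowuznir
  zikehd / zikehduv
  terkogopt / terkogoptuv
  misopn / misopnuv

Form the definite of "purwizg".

purwizgir

kupisn and wudozn both end in -n yet inflect differently (kupisnnesh, wudoznir), so the final letter is not what conditions the rule; the second-to-last letter is.
"purwizg" has second-to-last letter 'z'. The stems whose second-to-last letter is 'z' (wudozn → wudoznir, pefizt → pefiztir, rahdowuzn → rahdowuznir) add -ir.
So purwizg → purwizgir.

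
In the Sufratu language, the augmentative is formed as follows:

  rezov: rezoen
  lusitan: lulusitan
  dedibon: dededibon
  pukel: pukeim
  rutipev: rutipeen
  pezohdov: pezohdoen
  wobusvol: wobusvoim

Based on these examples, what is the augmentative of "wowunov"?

wowunoen

"wowunov" ends in -v. The stems ending in -v (rutipev → rutipeen, rezov → rezoen, pezohdov → pezohdoen) drop the final letter and add -en.
So wowunov → wowunoen.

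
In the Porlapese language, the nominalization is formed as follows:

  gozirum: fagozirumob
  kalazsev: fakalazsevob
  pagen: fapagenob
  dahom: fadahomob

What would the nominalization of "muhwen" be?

Every pair shown (gozirum → fagozirumob, kalazsev → fakalazsevob, pagen → fapagenob, …) follows the same rule: add fa- … -ob around the stem.
So muhwen → famuhwenob.

famuhwenob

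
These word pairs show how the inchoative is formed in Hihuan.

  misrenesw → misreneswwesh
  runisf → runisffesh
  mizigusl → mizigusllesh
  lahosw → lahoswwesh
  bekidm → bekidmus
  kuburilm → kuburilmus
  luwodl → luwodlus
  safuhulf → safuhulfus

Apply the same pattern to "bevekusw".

mizigusl and luwodl both end in -l yet inflect differently (mizigusllesh, luwodlus), so the final letter is not what conditions the rule; the second-to-last letter is.
"bevekusw" has second-to-last letter 's'. The stems whose second-to-last letter is 's' (misrenesw → misreneswwesh, runisf → runisffesh, mizigusl → mizigusllesh) double the final consonant and add -esh.
So bevekusw → bevekuswwesh.

bevekuswwesh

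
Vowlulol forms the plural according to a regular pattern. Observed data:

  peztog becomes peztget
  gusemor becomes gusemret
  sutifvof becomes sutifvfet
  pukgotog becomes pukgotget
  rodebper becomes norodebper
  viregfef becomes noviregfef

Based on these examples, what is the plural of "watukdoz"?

"watukdoz" has last vowel 'o'. The stems whose last vowel is 'o' (peztog → peztget, gusemor → gusemret, sutifvof → sutifvfet) delete the last vowel and add -et.
So watukdoz → watukdzet.

watukdzet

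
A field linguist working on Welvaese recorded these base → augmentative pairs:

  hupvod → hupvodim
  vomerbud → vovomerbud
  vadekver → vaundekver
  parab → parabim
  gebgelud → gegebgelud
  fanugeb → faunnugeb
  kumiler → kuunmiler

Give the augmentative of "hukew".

huunkew

fanugeb and parab both end in -b yet inflect differently (faunnugeb, parabim), so the final letter is not what conditions the rule; the last vowel is.
"hukew" has last vowel 'e'. The stems whose last vowel is 'e' (vadekver → vaundekver, fanugeb → faunnugeb, kumiler → kuunmiler) insert -un- after the first vowel.
So hukew → huunkew.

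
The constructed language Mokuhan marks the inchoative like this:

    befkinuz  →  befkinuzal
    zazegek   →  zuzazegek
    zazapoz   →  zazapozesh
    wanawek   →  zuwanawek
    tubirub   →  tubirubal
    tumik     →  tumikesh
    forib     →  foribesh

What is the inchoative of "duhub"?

duhubal

tubirub and forib both end in -b yet inflect differently (tubirubal, foribesh), so the final letter is not what conditions the rule; the last vowel is.
"duhub" has last vowel 'u'. The stems whose last vowel is 'u' (befkinuz → befkinuzal, tubirub → tubirubal) add -al.
The other patterns: stems whose last vowel is 'e' add the prefix zu-; stems whose last vowel is 'i' or 'o' add -esh.
So duhub → duhubal.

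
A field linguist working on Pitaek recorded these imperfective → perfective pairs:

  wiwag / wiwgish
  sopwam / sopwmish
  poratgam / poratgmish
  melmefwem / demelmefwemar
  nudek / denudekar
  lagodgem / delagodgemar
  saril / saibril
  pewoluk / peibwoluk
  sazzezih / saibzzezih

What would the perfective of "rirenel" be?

derirenelar

sopwam and melmefwem both end in -m yet inflect differently (sopwmish, demelmefwemar), so the final letter is not what conditions the rule; the last vowel is.
"rirenel" has last vowel 'e'. The stems whose last vowel is 'e' (melmefwem → demelmefwemar, nudek → denudekar, lagodgem → delagodgemar) add de- … -ar around the stem.
The other patterns: stems whose last vowel is 'a' delete the last vowel and add -ish; stems whose last vowel is 'i' or 'u' insert -ib- after the first vowel.
So rirenel → derirenelar.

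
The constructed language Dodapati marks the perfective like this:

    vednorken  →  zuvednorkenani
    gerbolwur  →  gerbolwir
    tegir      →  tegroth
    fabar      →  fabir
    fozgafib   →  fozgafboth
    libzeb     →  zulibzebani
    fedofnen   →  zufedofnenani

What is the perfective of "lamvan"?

lamvin

gerbolwur and tegir both end in -r yet inflect differently (gerbolwir, tegroth), so the final letter is not what conditions the rule; the last vowel is.
"lamvan" has last vowel 'a'. The one such stem in the data (fabar → fabir) changes the last vowel to 'i' (as does gerbolwur), so the same rule applies.
So lamvan → lamvin.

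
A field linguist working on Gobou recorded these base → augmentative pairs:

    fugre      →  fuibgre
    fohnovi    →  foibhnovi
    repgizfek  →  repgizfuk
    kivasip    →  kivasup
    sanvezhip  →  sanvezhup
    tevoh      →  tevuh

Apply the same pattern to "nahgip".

nahgup

"nahgip" ends in a consonant. The stems ending in a consonant (tevoh → tevuh, kivasip → kivasup, repgizfek → repgizfuk) change the last vowel to 'u'.
The other pattern: stems ending in a vowel insert -ib- after the first vowel.
So nahgip → nahgup.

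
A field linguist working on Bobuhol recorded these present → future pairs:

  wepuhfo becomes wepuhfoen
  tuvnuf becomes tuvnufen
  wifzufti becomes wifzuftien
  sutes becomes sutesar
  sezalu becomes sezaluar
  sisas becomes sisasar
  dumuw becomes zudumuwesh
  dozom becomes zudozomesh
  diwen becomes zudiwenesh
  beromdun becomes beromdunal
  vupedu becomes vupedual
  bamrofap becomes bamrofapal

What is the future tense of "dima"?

diwen and beromdun both end in -n yet inflect differently (zudiwenesh, beromdunal), so the final letter is not what conditions the rule; the first letter is.
"dima" begins with d-. The stems beginning with d- (dumuw → zudumuwesh, dozom → zudozomesh, diwen → zudiwenesh) add zu- … -esh around the stem.
So dima → zudimaesh.

zudimaesh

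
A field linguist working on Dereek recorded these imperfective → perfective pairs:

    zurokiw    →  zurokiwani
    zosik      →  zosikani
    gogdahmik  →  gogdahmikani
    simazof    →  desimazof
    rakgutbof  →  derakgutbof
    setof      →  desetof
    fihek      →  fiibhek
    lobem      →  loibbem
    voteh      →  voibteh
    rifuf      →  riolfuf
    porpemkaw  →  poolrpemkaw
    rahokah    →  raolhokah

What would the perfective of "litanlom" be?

delitanlom

zosik and fihek both end in -k yet inflect differently (zosikani, fiibhek), so the final letter is not what conditions the rule; the last vowel is.
"litanlom" has last vowel 'o'. The stems whose last vowel is 'o' (simazof → desimazof, rakgutbof → derakgutbof, setof → desetof) add the prefix de-.
So litanlom → delitanlom.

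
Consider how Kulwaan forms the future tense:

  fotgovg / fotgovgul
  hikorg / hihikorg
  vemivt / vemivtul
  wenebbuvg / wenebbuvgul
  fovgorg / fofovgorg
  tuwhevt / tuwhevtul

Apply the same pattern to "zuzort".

fotgovg and hikorg both end in -g yet inflect differently (fotgovgul, hihikorg), so the final letter is not what conditions the rule; the second-to-last letter is.
"zuzort" has second-to-last letter 'r'. The stems whose second-to-last letter is 'r' (hikorg → hihikorg, fovgorg → fofovgorg) repeat the first consonant+vowel as a prefix.
So zuzort → zuzuzort.

zuzuzort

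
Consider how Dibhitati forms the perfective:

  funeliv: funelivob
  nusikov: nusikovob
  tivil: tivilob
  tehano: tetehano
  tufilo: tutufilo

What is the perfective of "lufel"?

lufelob

nusikov and tehano both have last vowel 'o' yet inflect differently (nusikovob, tetehano), so the last vowel is not what conditions the rule; whether the stem ends in a vowel or a consonant is.
"lufel" ends in a consonant. The stems ending in a consonant (tivil → tivilob, funeliv → funelivob, nusikov → nusikovob) add -ob.
The other pattern: stems ending in a vowel repeat the first consonant+vowel as a prefix.
So lufel → lufelob.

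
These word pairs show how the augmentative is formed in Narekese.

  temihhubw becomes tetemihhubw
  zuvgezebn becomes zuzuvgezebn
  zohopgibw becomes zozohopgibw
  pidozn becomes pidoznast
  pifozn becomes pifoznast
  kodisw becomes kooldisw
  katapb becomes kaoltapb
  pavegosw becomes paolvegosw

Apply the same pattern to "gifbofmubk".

"gifbofmubk" has second-to-last letter 'b'. The stems whose second-to-last letter is 'b' (temihhubw → tetemihhubw, zuvgezebn → zuzuvgezebn, zohopgibw → zozohopgibw) repeat the first consonant+vowel as a prefix.
So gifbofmubk → gigifbofmubk.

gigifbofmubk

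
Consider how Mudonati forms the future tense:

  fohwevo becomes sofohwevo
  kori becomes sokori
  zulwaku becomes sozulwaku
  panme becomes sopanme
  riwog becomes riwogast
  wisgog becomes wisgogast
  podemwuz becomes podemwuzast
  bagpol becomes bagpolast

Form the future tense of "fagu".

sofagu

"fagu" ends in a vowel. The stems ending in a vowel (fohwevo → sofohwevo, kori → sokori, zulwaku → sozulwaku) add the prefix so-.
So fagu → sofagu.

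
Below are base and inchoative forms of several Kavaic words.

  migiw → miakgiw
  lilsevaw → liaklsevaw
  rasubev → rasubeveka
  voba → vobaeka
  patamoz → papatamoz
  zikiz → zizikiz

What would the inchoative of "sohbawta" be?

sohbawtaeka

"sohbawta" ends in -a. The one such stem in the data (voba → vobaeka) adds -eka, so the same rule applies.
The other patterns: stems ending in -w insert -ak- after the first vowel; stems ending in -z repeat the first consonant+vowel as a prefix.
So sohbawta → sohbawtaeka.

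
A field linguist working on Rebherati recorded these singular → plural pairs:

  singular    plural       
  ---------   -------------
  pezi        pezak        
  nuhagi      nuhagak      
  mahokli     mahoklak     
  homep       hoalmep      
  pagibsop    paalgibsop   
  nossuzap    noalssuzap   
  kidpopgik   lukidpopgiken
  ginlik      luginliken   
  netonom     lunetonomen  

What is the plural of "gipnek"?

lugipneken

"gipnek" ends in -k. The stems ending in -k (kidpopgik → lukidpopgiken, ginlik → luginliken) add lu- … -en around the stem.
The other patterns: stems ending in -i drop the final letter and add -ak; stems ending in -p insert -al- after the first vowel.
So gipnek → lugipneken.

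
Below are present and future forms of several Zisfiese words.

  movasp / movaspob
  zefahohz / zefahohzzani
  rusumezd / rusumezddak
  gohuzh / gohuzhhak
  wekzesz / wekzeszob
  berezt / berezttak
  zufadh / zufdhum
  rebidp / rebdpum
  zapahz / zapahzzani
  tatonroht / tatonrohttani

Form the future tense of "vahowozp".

"vahowozp" has second-to-last letter 'z'. The stems whose second-to-last letter is 'z' (rusumezd → rusumezddak, gohuzh → gohuzhhak, berezt → berezttak) double the final consonant and add -ak.
The other patterns: stems whose second-to-last letter is 'd' delete the last vowel and add -um; stems whose second-to-last letter is 's' add -ob; stems whose second-to-last letter is 'h' double the final consonant and add -ani.
So vahowozp → vahowozppak.

vahowozppak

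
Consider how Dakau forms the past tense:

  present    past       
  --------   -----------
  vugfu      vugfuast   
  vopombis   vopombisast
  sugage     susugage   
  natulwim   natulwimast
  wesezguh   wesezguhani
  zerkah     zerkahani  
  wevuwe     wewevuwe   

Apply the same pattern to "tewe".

tetewe

"tewe" ends in -e. The stems ending in -e (sugage → susugage, wevuwe → wewevuwe) repeat the first consonant+vowel as a prefix.
The other patterns: stems ending in -h add -ani; stems ending in -m, -s or -u add -ast.
So tewe → tetewe.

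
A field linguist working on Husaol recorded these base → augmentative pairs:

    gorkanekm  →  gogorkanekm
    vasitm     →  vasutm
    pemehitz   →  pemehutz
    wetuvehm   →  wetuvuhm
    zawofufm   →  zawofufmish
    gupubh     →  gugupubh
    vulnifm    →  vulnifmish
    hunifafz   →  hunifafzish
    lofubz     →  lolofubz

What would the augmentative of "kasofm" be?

hunifafz and pemehitz both end in -z yet inflect differently (hunifafzish, pemehutz), so the final letter is not what conditions the rule; the second-to-last letter is.
"kasofm" has second-to-last letter 'f'. The stems whose second-to-last letter is 'f' (hunifafz → hunifafzish, zawofufm → zawofufmish, vulnifm → vulnifmish) add -ish.
The other patterns: stems whose second-to-last letter is 'h' or 't' change the last vowel to 'u'; stems whose second-to-last letter is 'b' or 'k' repeat the first consonant+vowel as a prefix.
So kasofm → kasofmish.

kasofmish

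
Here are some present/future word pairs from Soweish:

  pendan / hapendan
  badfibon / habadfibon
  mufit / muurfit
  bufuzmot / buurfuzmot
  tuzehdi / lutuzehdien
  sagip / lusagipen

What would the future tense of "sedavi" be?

lusedavien

badfibon and bufuzmot both have last vowel 'o' yet inflect differently (habadfibon, buurfuzmot), so the last vowel is not what conditions the rule; the final letter is.
"sedavi" ends in -i. The one such stem in the data (tuzehdi → lutuzehdien) adds lu- … -en around the stem, so the same rule applies.
The other patterns: stems ending in -n add the prefix ha-; stems ending in -t insert -ur- after the first vowel.
So sedavi → lusedavien.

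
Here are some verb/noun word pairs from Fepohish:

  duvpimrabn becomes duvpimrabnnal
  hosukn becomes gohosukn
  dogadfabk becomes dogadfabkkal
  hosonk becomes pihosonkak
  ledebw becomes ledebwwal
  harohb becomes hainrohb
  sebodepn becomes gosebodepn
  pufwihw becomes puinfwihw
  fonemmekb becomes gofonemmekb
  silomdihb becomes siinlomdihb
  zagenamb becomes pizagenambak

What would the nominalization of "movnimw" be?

"movnimw" has second-to-last letter 'm'. The one such stem in the data (zagenamb → pizagenambak) adds pi- … -ak around the stem, so the same rule applies.
So movnimw → pimovnimwak.

pimovnimwak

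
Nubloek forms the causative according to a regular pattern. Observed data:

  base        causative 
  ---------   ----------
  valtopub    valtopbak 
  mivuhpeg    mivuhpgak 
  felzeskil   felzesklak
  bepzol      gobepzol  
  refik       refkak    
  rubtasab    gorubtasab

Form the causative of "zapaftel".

zapaftlak

rubtasab and valtopub both end in -b yet inflect differently (gorubtasab, valtopbak), so the final letter is not what conditions the rule; the last vowel is.
"zapaftel" has last vowel 'e'. The one such stem in the data (mivuhpeg → mivuhpgak) deletes the last vowel and adds -ak (as do valtopub, felzeskil), so the same rule applies.
The other pattern: stems whose last vowel is 'a' or 'o' add the prefix go-.
So zapaftel → zapaftlak.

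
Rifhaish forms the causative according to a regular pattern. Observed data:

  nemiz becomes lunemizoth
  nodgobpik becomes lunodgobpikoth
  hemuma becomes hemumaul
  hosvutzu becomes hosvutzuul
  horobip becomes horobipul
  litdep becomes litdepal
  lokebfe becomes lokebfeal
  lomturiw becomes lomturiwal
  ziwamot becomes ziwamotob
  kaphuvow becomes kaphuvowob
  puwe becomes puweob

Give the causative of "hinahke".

hinahkeul

horobip and litdep both end in -p yet inflect differently (horobipul, litdepal), so the final letter is not what conditions the rule; the first letter is.
"hinahke" begins with h-. The stems beginning with h- (hemuma → hemumaul, hosvutzu → hosvutzuul, horobip → horobipul) add -ul.
The other patterns: stems beginning with n- add lu- … -oth around the stem; stems beginning with l- add -al; stems beginning with k-, p- or z- add -ob.
So hinahke → hinahkeul.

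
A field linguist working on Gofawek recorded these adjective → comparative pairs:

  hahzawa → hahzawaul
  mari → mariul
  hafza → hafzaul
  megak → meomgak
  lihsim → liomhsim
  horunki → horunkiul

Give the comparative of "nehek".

"nehek" ends in a consonant. The stems ending in a consonant (lihsim → liomhsim, megak → meomgak) insert -om- after the first vowel.
The other pattern: stems ending in a vowel add -ul.
So nehek → neomhek.

neomhek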